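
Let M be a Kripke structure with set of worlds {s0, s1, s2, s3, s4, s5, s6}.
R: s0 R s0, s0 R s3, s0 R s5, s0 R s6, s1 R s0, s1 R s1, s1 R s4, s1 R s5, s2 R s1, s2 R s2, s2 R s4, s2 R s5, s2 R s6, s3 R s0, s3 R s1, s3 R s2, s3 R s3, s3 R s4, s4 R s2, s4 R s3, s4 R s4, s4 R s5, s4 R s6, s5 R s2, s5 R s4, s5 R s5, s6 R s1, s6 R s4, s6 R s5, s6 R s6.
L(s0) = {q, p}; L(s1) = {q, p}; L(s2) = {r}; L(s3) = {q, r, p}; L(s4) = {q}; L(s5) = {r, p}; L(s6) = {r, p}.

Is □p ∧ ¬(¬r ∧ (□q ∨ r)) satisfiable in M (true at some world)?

Recall that □ψ holds at a world iff ψ holds at every accessible world, and ◇ψ holds iff ψ holds at some accessible world.
Let φ = □p ∧ ¬(¬r ∧ (□q ∨ r)). Evaluate φ at each world:
  s0 (successors {s0, s3, s5, s6}): φ is true.
  s1 (successors {s0, s1, s4, s5}): φ is false.
  s2 (successors {s1, s2, s4, s5, s6}): φ is false.
  s3 (successors {s0, s1, s2, s3, s4}): φ is false.
  s4 (successors {s2, s3, s4, s5, s6}): φ is false.
  s5 (successors {s2, s4, s5}): φ is false.
  s6 (successors {s1, s4, s5, s6}): φ is false.
Detail at s0 (witness):
  At s0: □p is true, ¬(¬r ∧ (□q ∨ r)) is true, so □p ∧ ¬(¬r ∧ (□q ∨ r)) is true.
    At s0: □p requires p at every successor {s0, s3, s5, s6}.
      At s0: p is true.
      At s3: p is true.
      At s5: p is true.
      At s6: p is true.
    So □p is true at s0.
    At s0: ¬r ∧ (□q ∨ r) is false, so ¬(¬r ∧ (□q ∨ r)) is true.
      At s0: ¬r is true, □q ∨ r is false, so ¬r ∧ (□q ∨ r) is false.

Yes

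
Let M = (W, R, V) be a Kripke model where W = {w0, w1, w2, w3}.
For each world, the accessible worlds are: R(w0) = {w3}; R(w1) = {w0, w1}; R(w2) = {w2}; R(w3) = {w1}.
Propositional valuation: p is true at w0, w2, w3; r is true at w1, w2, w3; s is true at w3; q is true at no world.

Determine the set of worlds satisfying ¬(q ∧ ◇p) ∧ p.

Recall that ◇ψ holds at a world iff ψ holds at some accessible world.
Let φ = ¬(q ∧ ◇p) ∧ p. Evaluate φ at each world:
  w0 (successors {w3}): φ is true.
  w1 (successors {w0, w1}): φ is false.
  w2 (successors {w2}): φ is true.
  w3 (successors {w1}): φ is true.
For instance, at w2:
  At w2: ¬(q ∧ ◇p) is true, p is true, so ¬(q ∧ ◇p) ∧ p is true.
    At w2: q ∧ ◇p is false, so ¬(q ∧ ◇p) is true.
      At w2: q is false, ◇p is true, so q ∧ ◇p is false.
Satisfying worlds: {w0, w2, w3}

w0, w2, w3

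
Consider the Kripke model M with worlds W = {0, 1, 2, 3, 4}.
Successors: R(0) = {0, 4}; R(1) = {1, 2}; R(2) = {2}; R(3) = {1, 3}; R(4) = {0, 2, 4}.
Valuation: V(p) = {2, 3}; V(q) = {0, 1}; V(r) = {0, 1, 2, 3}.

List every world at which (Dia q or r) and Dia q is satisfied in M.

Let φ = (Dia q or r) and Dia q. Evaluate φ at each world:
  0 (successors {0, 4}): φ is true.
  1 (successors {1, 2}): φ is true.
  2 (successors {2}): φ is false.
  3 (successors {1, 3}): φ is true.
  4 (successors {0, 2, 4}): φ is true.
For instance, at 3:
  At 3: Dia q or r is true, Dia q is true, so (Dia q or r) and Dia q is true.
    At 3: Dia q is true, r is true, so Dia q or r is true.
      At 3: Dia q requires q at some successor in {1, 3}.
        q holds at 1, so Dia q is true at 3.
    At 3: Dia q requires q at some successor in {1, 3}.
      q holds at 1, so Dia q is true at 3.
Satisfying worlds: {0, 1, 3, 4}

0, 1, 3, 4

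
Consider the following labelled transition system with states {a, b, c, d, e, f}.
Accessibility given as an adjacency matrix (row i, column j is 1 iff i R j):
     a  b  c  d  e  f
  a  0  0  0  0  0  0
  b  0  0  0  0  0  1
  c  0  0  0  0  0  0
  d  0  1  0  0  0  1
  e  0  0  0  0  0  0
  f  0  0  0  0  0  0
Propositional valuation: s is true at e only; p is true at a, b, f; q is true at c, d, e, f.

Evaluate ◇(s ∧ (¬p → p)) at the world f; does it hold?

No

Recall that ◇ψ holds at a world iff ψ holds at some accessible world.
At f: no accessible worlds, so ◇(s ∧ (¬p → p)) is false.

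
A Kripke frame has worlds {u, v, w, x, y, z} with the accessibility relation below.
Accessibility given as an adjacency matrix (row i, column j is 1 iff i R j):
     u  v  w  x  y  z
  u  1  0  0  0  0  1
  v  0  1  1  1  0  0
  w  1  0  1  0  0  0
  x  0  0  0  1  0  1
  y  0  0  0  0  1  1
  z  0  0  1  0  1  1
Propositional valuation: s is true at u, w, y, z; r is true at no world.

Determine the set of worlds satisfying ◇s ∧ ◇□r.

Recall that □ψ holds at a world iff ψ holds at every accessible world, and ◇ψ holds iff ψ holds at some accessible world.
Let φ = ◇s ∧ ◇□r. Evaluate φ at each world:
  u (successors {u, z}): φ is false.
  v (successors {v, w, x}): φ is false.
  w (successors {u, w}): φ is false.
  x (successors {x, z}): φ is false.
  y (successors {y, z}): φ is false.
  z (successors {w, y, z}): φ is false.
For instance, at z:
  At z: ◇s is true, ◇□r is false, so ◇s ∧ ◇□r is false.
    At z: ◇s requires s at some successor in {w, y, z}.
      s holds at w, so ◇s is true at z.
    At z: ◇□r requires □r at some successor in {w, y, z}.
      At w: □r is false.
      At y: □r is false.
      At z: □r is false.
    So ◇□r is false at z.
Satisfying worlds: none.

none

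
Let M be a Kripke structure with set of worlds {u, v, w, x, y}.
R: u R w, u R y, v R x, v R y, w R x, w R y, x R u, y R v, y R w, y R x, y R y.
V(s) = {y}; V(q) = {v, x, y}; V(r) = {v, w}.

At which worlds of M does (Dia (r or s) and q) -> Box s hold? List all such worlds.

u, w, x

Let φ = (Dia (r or s) and q) -> Box s. Evaluate φ at each world:
  u (successors {w, y}): φ is true.
  v (successors {x, y}): φ is false.
  w (successors {x, y}): φ is true.
  x (successors {u}): φ is true.
  y (successors {v, w, x, y}): φ is false.
For instance, at y:
  At y: Dia (r or s) and q is true, Box s is false, so (Dia (r or s) and q) -> Box s is false.
    At y: Dia (r or s) is true, q is true, so Dia (r or s) and q is true.
      At y: Dia (r or s) requires r or s at some successor in {v, w, x, y}.
        r or s holds at v, so Dia (r or s) is true at y.
    At y: Box s requires s at every successor {v, w, x, y}.
      s fails at v, so Box s is false at y.
Satisfying worlds: {u, w, x}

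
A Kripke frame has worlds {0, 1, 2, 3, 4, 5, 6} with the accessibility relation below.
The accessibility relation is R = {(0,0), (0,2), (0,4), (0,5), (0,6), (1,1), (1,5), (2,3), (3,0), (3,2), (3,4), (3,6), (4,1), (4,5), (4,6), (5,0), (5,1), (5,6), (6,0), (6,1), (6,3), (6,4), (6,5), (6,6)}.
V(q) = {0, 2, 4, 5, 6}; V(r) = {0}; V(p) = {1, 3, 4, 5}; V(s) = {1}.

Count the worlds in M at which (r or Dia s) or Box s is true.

5

Let φ = (r or Dia s) or Box s. Evaluate φ at each world:
  0 (successors {0, 2, 4, 5, 6}): φ is true.
  1 (successors {1, 5}): φ is true.
  2 (successors {3}): φ is false.
  3 (successors {0, 2, 4, 6}): φ is false.
  4 (successors {1, 5, 6}): φ is true.
  5 (successors {0, 1, 6}): φ is true.
  6 (successors {0, 1, 3, 4, 5, 6}): φ is true.
For instance, at 5:
  At 5: r or Dia s is true, Box s is false, so (r or Dia s) or Box s is true.
    At 5: r is false, Dia s is true, so r or Dia s is true.
      At 5: Dia s requires s at some successor in {0, 1, 6}.
        s holds at 1, so Dia s is true at 5.
    At 5: Box s requires s at every successor {0, 1, 6}.
      s fails at 0, so Box s is false at 5.
Satisfying worlds: {0, 1, 4, 5, 6}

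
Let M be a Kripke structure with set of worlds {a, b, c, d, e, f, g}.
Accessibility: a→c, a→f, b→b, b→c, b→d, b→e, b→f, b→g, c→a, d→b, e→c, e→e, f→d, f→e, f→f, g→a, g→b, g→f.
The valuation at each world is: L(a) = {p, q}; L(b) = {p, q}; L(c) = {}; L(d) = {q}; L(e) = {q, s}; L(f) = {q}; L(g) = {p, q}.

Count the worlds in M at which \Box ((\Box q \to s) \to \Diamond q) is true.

Let φ = \Box ((\Box q \to s) \to \Diamond q). Evaluate φ at each world:
  a (successors {c, f}): φ is true.
  b (successors {b, c, d, e, f, g}): φ is true.
  c (successors {a}): φ is true.
  d (successors {b}): φ is true.
  e (successors {c, e}): φ is true.
  f (successors {d, e, f}): φ is true.
  g (successors {a, b, f}): φ is true.
For instance, at c:
  At c: \Box ((\Box q \to s) \to \Diamond q) requires (\Box q \to s) \to \Diamond q at every successor {a}.
      At a: \Box q \to s is true, \Diamond q is true, so (\Box q \to s) \to \Diamond q is true.
  So \Box ((\Box q \to s) \to \Diamond q) is true at c.
Satisfying worlds: {a, b, c, d, e, f, g}

7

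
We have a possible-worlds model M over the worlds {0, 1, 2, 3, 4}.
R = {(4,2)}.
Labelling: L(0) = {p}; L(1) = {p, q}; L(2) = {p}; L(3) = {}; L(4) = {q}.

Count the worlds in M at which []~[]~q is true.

Let φ = []~[]~q. Evaluate φ at each world:
  0 (successors ∅): φ is true.
  1 (successors ∅): φ is true.
  2 (successors ∅): φ is true.
  3 (successors ∅): φ is true.
  4 (successors {2}): φ is false.
For instance, at 4:
  At 4: []~[]~q requires ~[]~q at every successor {2}.
    ~[]~q fails at 2, so []~[]~q is false at 4.
      At 2: []~q is true, so ~[]~q is false.
Satisfying worlds: {0, 1, 2, 3}

4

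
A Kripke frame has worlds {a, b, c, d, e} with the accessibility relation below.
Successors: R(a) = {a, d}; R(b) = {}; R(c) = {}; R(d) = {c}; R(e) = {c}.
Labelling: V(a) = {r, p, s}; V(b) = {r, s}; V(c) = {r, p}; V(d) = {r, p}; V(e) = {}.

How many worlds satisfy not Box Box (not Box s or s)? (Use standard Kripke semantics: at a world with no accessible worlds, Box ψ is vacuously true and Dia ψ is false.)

1

Let φ = not Box Box (not Box s or s). Evaluate φ at each world:
  a (successors {a, d}): φ is true.
  b (successors ∅): φ is false.
  c (successors ∅): φ is false.
  d (successors {c}): φ is false.
  e (successors {c}): φ is false.
For instance, at d:
  At d: Box Box (not Box s or s) is true, so not Box Box (not Box s or s) is false.
    At d: Box Box (not Box s or s) requires Box (not Box s or s) at every successor {c}.
      At c: Box (not Box s or s) is true.
    So Box Box (not Box s or s) is true at d.
Satisfying worlds: {a}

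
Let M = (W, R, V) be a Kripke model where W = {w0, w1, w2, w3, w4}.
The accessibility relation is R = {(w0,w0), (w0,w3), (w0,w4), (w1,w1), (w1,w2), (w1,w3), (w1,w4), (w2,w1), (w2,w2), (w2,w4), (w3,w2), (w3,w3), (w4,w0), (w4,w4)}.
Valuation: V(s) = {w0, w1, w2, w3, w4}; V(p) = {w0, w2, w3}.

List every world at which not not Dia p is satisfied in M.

Recall that Dia ψ holds at a world iff ψ holds at some accessible world.
Let φ = not not Dia p. Evaluate φ at each world:
  w0 (successors {w0, w3, w4}): φ is true.
  w1 (successors {w1, w2, w3, w4}): φ is true.
  w2 (successors {w1, w2, w4}): φ is true.
  w3 (successors {w2, w3}): φ is true.
  w4 (successors {w0, w4}): φ is true.
For instance, at w0:
  At w0: not Dia p is false, so not not Dia p is true.
    At w0: Dia p is true, so not Dia p is false.
      At w0: Dia p requires p at some successor in {w0, w3, w4}.
        p holds at w0, so Dia p is true at w0.
Satisfying worlds: {w0, w1, w2, w3, w4}

w0, w1, w2, w3, w4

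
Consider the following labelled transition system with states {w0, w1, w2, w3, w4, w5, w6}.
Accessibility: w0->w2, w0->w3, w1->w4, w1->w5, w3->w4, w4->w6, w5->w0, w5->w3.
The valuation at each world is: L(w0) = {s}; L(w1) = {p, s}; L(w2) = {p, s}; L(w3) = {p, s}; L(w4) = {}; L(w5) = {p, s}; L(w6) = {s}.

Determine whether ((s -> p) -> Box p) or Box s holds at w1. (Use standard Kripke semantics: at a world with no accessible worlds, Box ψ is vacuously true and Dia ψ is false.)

Recall that Box ψ holds at a world iff ψ holds at every accessible world, and Dia ψ holds iff ψ holds at some accessible world.
At w1: (s -> p) -> Box p is false, Box s is false, so ((s -> p) -> Box p) or Box s is false.
  At w1: s -> p is true, Box p is false, so (s -> p) -> Box p is false.
    At w1: Box p requires p at every successor {w4, w5}.
      p fails at w4, so Box p is false at w1.
  At w1: Box s requires s at every successor {w4, w5}.
    s fails at w4, so Box s is false at w1.

No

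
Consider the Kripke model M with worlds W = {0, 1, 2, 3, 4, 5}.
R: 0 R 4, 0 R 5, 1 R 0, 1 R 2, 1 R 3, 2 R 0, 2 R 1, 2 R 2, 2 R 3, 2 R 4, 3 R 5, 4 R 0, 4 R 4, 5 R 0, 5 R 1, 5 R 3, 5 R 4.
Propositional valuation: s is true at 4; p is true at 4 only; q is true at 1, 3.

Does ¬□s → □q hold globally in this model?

Let φ = ¬□s → □q. Evaluate φ at each world:
  0 (successors {4, 5}): φ is false.
  1 (successors {0, 2, 3}): φ is false.
  2 (successors {0, 1, 2, 3, 4}): φ is false.
  3 (successors {5}): φ is false.
  4 (successors {0, 4}): φ is false.
  5 (successors {0, 1, 3, 4}): φ is false.
Detail at 0 (counterexample):
  At 0: ¬□s is true, □q is false, so ¬□s → □q is false.
    At 0: □s is false, so ¬□s is true.
      At 0: □s requires s at every successor {4, 5}.
        s fails at 5, so □s is false at 0.
    At 0: □q requires q at every successor {4, 5}.
      q fails at 4, so □q is false at 0.

No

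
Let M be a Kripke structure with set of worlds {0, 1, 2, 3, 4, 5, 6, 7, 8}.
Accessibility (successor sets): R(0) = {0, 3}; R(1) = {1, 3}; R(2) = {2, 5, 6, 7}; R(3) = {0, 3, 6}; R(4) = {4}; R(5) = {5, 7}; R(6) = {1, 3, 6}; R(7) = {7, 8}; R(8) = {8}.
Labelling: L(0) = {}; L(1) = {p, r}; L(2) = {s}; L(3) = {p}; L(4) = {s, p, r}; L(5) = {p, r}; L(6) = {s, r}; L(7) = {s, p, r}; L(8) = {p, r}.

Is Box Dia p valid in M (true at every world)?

Let φ = Box Dia p. Evaluate φ at each world:
  0 (successors {0, 3}): φ is true.
  1 (successors {1, 3}): φ is true.
  2 (successors {2, 5, 6, 7}): φ is true.
  3 (successors {0, 3, 6}): φ is true.
  4 (successors {4}): φ is true.
  5 (successors {5, 7}): φ is true.
  6 (successors {1, 3, 6}): φ is true.
  7 (successors {7, 8}): φ is true.
  8 (successors {8}): φ is true.
For instance, at 1:
  At 1: Box Dia p requires Dia p at every successor {1, 3}.
      At 1: Dia p requires p at some successor in {1, 3}.
        p holds at 1, so Dia p is true at 1.
      At 3: Dia p requires p at some successor in {0, 3, 6}.
        p holds at 3, so Dia p is true at 3.
  So Box Dia p is true at 1.

Yes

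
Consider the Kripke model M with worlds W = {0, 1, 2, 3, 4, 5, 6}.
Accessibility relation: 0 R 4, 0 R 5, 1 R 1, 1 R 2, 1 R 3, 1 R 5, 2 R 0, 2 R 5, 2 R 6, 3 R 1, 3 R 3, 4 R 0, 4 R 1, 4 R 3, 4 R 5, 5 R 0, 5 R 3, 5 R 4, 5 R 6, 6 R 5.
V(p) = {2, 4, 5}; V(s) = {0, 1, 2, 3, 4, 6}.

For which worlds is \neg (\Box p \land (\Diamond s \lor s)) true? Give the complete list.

Let φ = \neg (\Box p \land (\Diamond s \lor s)). Evaluate φ at each world:
  0 (successors {4, 5}): φ is false.
  1 (successors {1, 2, 3, 5}): φ is true.
  2 (successors {0, 5, 6}): φ is true.
  3 (successors {1, 3}): φ is true.
  4 (successors {0, 1, 3, 5}): φ is true.
  5 (successors {0, 3, 4, 6}): φ is true.
  6 (successors {5}): φ is false.
For instance, at 6:
  At 6: \Box p \land (\Diamond s \lor s) is true, so \neg (\Box p \land (\Diamond s \lor s)) is false.
    At 6: \Box p is true, \Diamond s \lor s is true, so \Box p \land (\Diamond s \lor s) is true.
      At 6: \Box p requires p at every successor {5}.
        At 5: p is true.
      So \Box p is true at 6.
      At 6: \Diamond s is false, s is true, so \Diamond s \lor s is true.
Satisfying worlds: {1, 2, 3, 4, 5}

1, 2, 3, 4, 5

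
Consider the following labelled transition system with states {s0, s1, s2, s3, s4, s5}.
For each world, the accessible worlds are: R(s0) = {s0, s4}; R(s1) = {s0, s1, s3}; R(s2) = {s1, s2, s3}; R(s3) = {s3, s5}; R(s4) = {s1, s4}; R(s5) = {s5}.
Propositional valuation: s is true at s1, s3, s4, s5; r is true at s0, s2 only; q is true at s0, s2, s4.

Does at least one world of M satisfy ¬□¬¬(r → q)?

Let φ = ¬□¬¬(r → q). Evaluate φ at each world:
  s0 (successors {s0, s4}): φ is false.
  s1 (successors {s0, s1, s3}): φ is false.
  s2 (successors {s1, s2, s3}): φ is false.
  s3 (successors {s3, s5}): φ is false.
  s4 (successors {s1, s4}): φ is false.
  s5 (successors {s5}): φ is false.
For instance, at s1:
  At s1: □¬¬(r → q) is true, so ¬□¬¬(r → q) is false.
    At s1: □¬¬(r → q) requires ¬¬(r → q) at every successor {s0, s1, s3}.
      At s0: ¬¬(r → q) is true.
      At s1: ¬¬(r → q) is true.
      At s3: ¬¬(r → q) is true.
    So □¬¬(r → q) is true at s1.

No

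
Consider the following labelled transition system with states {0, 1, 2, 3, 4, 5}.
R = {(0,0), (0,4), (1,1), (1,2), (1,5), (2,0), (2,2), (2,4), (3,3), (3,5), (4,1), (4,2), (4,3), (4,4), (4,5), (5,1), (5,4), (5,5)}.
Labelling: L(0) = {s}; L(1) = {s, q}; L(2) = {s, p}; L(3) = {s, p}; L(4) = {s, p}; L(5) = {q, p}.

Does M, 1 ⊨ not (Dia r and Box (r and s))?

At 1: Dia r and Box (r and s) is false, so not (Dia r and Box (r and s)) is true.
  At 1: Dia r is false, Box (r and s) is false, so Dia r and Box (r and s) is false.
    At 1: Dia r requires r at some successor in {1, 2, 5}.
      At 1: r is false.
      At 2: r is false.
      At 5: r is false.
    So Dia r is false at 1.
    At 1: Box (r and s) requires r and s at every successor {1, 2, 5}.
      r and s fails at 1, so Box (r and s) is false at 1.

Yes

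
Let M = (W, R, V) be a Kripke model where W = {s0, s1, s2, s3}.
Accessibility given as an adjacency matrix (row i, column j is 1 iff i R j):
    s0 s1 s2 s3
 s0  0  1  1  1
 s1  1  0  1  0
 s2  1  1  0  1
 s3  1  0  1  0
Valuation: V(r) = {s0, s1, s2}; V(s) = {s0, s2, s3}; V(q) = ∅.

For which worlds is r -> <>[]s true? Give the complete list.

s0, s2, s3

Let φ = r -> <>[]s. Evaluate φ at each world:
  s0 (successors {s1, s2, s3}): φ is true.
  s1 (successors {s0, s2}): φ is false.
  s2 (successors {s0, s1, s3}): φ is true.
  s3 (successors {s0, s2}): φ is true.
For instance, at s0:
  At s0: r is true, <>[]s is true, so r -> <>[]s is true.
    At s0: <>[]s requires []s at some successor in {s1, s2, s3}.
      []s holds at s1, so <>[]s is true at s0.
Satisfying worlds: {s0, s2, s3}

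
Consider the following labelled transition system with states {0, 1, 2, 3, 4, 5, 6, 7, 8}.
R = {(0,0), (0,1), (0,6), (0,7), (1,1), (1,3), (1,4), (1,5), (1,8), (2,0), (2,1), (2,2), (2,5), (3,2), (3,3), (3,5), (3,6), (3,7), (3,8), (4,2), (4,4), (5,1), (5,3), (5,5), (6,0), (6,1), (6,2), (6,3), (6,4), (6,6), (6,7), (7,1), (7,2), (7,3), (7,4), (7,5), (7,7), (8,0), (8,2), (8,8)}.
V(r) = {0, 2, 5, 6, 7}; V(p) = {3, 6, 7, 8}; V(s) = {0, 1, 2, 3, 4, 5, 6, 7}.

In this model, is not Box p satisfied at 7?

Yes

At 7: Box p is false, so not Box p is true.
  At 7: Box p requires p at every successor {1, 2, 3, 4, 5, 7}.
    p fails at 1, so Box p is false at 7.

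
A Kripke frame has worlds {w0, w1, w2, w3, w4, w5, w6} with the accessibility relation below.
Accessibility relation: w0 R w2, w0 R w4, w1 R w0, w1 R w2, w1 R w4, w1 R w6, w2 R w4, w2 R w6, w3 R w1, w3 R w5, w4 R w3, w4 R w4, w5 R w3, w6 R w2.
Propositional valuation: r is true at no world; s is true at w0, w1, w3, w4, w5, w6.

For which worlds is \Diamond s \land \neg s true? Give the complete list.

Let φ = \Diamond s \land \neg s. Evaluate φ at each world:
  w0 (successors {w2, w4}): φ is false.
  w1 (successors {w0, w2, w4, w6}): φ is false.
  w2 (successors {w4, w6}): φ is true.
  w3 (successors {w1, w5}): φ is false.
  w4 (successors {w3, w4}): φ is false.
  w5 (successors {w3}): φ is false.
  w6 (successors {w2}): φ is false.
For instance, at w6:
  At w6: \Diamond s is false, \neg s is false, so \Diamond s \land \neg s is false.
    At w6: \Diamond s requires s at some successor in {w2}.
      At w2: s is false.
    So \Diamond s is false at w6.
Satisfying worlds: {w2}

w2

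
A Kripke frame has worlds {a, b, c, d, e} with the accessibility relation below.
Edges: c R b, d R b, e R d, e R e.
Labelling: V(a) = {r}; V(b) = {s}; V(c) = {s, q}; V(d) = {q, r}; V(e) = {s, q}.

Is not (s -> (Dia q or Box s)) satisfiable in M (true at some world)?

Let φ = not (s -> (Dia q or Box s)). Evaluate φ at each world:
  a (successors ∅): φ is false.
  b (successors ∅): φ is false.
  c (successors {b}): φ is false.
  d (successors {b}): φ is false.
  e (successors {d, e}): φ is false.
For instance, at c:
  At c: s -> (Dia q or Box s) is true, so not (s -> (Dia q or Box s)) is false.
    At c: s is true, Dia q or Box s is true, so s -> (Dia q or Box s) is true.
      At c: Dia q is false, Box s is true, so Dia q or Box s is true.

No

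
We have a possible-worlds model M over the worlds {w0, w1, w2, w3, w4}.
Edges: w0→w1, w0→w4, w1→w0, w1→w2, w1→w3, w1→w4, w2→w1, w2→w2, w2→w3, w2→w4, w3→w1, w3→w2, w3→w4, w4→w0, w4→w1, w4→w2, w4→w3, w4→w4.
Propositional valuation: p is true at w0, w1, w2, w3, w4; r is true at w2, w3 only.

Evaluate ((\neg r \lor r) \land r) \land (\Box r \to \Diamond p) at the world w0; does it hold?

No

At w0: (\neg r \lor r) \land r is false, \Box r \to \Diamond p is true, so ((\neg r \lor r) \land r) \land (\Box r \to \Diamond p) is false.
  At w0: \Box r is false, \Diamond p is true, so \Box r \to \Diamond p is true.
    At w0: \Box r requires r at every successor {w1, w4}.
      r fails at w1, so \Box r is false at w0.
    At w0: \Diamond p requires p at some successor in {w1, w4}.
      p holds at w1, so \Diamond p is true at w0.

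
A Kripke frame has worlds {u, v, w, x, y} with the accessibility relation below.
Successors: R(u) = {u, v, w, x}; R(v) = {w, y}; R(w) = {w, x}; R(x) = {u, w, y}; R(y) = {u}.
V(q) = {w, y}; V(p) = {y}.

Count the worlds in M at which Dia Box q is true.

Let φ = Dia Box q. Evaluate φ at each world:
  u (successors {u, v, w, x}): φ is true.
  v (successors {w, y}): φ is false.
  w (successors {w, x}): φ is false.
  x (successors {u, w, y}): φ is false.
  y (successors {u}): φ is false.
For instance, at w:
  At w: Dia Box q requires Box q at some successor in {w, x}.
    At w: Box q is false.
    At x: Box q is false.
  So Dia Box q is false at w.
Satisfying worlds: {u}

1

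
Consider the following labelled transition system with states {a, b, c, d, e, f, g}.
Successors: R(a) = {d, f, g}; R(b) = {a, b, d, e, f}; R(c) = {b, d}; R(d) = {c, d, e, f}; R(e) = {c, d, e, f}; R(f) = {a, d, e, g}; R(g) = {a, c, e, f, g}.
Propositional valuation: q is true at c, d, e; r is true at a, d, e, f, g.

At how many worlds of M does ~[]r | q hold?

5

Let φ = ~[]r | q. Evaluate φ at each world:
  a (successors {d, f, g}): φ is false.
  b (successors {a, b, d, e, f}): φ is true.
  c (successors {b, d}): φ is true.
  d (successors {c, d, e, f}): φ is true.
  e (successors {c, d, e, f}): φ is true.
  f (successors {a, d, e, g}): φ is false.
  g (successors {a, c, e, f, g}): φ is true.
For instance, at d:
  At d: ~[]r is true, q is true, so ~[]r | q is true.
    At d: []r is false, so ~[]r is true.
      At d: []r requires r at every successor {c, d, e, f}.
        r fails at c, so []r is false at d.
Satisfying worlds: {b, c, d, e, g}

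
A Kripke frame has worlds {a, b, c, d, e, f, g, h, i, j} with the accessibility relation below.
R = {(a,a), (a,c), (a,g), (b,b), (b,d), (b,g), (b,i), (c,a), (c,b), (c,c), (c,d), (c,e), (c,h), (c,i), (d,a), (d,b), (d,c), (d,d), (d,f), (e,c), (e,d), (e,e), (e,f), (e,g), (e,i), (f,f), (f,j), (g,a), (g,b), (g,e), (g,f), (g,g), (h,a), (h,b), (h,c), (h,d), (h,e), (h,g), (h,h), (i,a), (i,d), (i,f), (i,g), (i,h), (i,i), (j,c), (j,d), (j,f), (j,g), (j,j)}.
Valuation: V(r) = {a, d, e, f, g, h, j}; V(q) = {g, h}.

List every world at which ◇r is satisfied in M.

a, b, c, d, e, f, g, h, i, j

Let φ = ◇r. Evaluate φ at each world:
  a (successors {a, c, g}): φ is true.
  b (successors {b, d, g, i}): φ is true.
  c (successors {a, b, c, d, e, h, i}): φ is true.
  d (successors {a, b, c, d, f}): φ is true.
  e (successors {c, d, e, f, g, i}): φ is true.
  f (successors {f, j}): φ is true.
  g (successors {a, b, e, f, g}): φ is true.
  h (successors {a, b, c, d, e, g, h}): φ is true.
  i (successors {a, d, f, g, h, i}): φ is true.
  j (successors {c, d, f, g, j}): φ is true.
For instance, at i:
  At i: ◇r requires r at some successor in {a, d, f, g, h, i}.
    r holds at a, so ◇r is true at i.
Satisfying worlds: {a, b, c, d, e, f, g, h, i, j}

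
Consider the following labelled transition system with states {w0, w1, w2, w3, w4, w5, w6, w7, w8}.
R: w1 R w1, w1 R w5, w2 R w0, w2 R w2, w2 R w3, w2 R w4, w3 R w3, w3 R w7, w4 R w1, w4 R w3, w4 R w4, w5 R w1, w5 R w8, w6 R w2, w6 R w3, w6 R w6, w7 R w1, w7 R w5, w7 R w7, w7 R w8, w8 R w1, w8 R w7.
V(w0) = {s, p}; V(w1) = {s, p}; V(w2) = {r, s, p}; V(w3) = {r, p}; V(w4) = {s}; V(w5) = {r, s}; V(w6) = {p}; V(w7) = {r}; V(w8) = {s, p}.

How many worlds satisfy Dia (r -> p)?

8

Let φ = Dia (r -> p). Evaluate φ at each world:
  w0 (successors ∅): φ is false.
  w1 (successors {w1, w5}): φ is true.
  w2 (successors {w0, w2, w3, w4}): φ is true.
  w3 (successors {w3, w7}): φ is true.
  w4 (successors {w1, w3, w4}): φ is true.
  w5 (successors {w1, w8}): φ is true.
  w6 (successors {w2, w3, w6}): φ is true.
  w7 (successors {w1, w5, w7, w8}): φ is true.
  w8 (successors {w1, w7}): φ is true.
For instance, at w7:
  At w7: Dia (r -> p) requires r -> p at some successor in {w1, w5, w7, w8}.
    r -> p holds at w1, so Dia (r -> p) is true at w7.
Satisfying worlds: {w1, w2, w3, w4, w5, w6, w7, w8}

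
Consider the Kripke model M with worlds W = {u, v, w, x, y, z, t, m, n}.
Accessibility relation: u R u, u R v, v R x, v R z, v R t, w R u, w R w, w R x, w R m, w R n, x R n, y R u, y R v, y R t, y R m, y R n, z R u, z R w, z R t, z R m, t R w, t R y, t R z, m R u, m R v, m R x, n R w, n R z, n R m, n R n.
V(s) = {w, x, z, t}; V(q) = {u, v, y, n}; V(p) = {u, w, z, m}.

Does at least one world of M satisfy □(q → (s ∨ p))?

Yes

Let φ = □(q → (s ∨ p)). Evaluate φ at each world:
  u (successors {u, v}): φ is false.
  v (successors {x, z, t}): φ is true.
  w (successors {u, w, x, m, n}): φ is false.
  x (successors {n}): φ is false.
  y (successors {u, v, t, m, n}): φ is false.
  z (successors {u, w, t, m}): φ is true.
  t (successors {w, y, z}): φ is false.
  m (successors {u, v, x}): φ is false.
  n (successors {w, z, m, n}): φ is false.
Detail at v (witness):
  At v: □(q → (s ∨ p)) requires q → (s ∨ p) at every successor {x, z, t}.
    At x: q → (s ∨ p) is true.
    At z: q → (s ∨ p) is true.
    At t: q → (s ∨ p) is true.
  So □(q → (s ∨ p)) is true at v.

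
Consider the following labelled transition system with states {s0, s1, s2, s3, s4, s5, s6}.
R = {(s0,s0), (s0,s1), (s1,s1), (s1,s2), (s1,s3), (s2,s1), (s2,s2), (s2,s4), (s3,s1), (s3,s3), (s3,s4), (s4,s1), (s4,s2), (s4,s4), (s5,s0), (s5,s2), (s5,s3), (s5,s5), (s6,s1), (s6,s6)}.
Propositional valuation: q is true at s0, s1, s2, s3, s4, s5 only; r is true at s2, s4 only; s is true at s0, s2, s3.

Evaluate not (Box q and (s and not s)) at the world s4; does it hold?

Yes

At s4: Box q and (s and not s) is false, so not (Box q and (s and not s)) is true.
  At s4: Box q is true, s and not s is false, so Box q and (s and not s) is false.
    At s4: Box q requires q at every successor {s1, s2, s4}.
      At s1: q is true.
      At s2: q is true.
      At s4: q is true.
    So Box q is true at s4.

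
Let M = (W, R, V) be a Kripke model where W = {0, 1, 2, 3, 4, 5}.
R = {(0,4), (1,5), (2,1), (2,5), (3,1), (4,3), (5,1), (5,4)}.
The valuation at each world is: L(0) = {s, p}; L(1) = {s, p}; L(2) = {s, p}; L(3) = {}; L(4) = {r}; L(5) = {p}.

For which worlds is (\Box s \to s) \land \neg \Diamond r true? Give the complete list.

1, 2, 4

Let φ = (\Box s \to s) \land \neg \Diamond r. Evaluate φ at each world:
  0 (successors {4}): φ is false.
  1 (successors {5}): φ is true.
  2 (successors {1, 5}): φ is true.
  3 (successors {1}): φ is false.
  4 (successors {3}): φ is true.
  5 (successors {1, 4}): φ is false.
For instance, at 0:
  At 0: \Box s \to s is true, \neg \Diamond r is false, so (\Box s \to s) \land \neg \Diamond r is false.
    At 0: \Box s is false, s is true, so \Box s \to s is true.
      At 0: \Box s requires s at every successor {4}.
        s fails at 4, so \Box s is false at 0.
    At 0: \Diamond r is true, so \neg \Diamond r is false.
      At 0: \Diamond r requires r at some successor in {4}.
        r holds at 4, so \Diamond r is true at 0.
Satisfying worlds: {1, 2, 4}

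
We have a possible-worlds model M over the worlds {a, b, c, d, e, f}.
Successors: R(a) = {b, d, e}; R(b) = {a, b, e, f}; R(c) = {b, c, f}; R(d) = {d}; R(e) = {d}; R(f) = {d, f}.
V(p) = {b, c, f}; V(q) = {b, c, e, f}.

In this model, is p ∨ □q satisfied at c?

At c: p is true, □q is true, so p ∨ □q is true.
  At c: □q requires q at every successor {b, c, f}.
    At b: q is true.
    At c: q is true.
    At f: q is true.
  So □q is true at c.

Yes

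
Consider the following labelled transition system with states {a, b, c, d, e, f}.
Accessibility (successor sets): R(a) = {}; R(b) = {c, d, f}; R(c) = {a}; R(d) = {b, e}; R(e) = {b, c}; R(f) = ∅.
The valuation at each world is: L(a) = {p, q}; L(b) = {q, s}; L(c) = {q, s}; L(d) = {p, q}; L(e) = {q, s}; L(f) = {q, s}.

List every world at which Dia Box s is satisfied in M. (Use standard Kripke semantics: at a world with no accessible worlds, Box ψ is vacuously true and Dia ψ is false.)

Let φ = Dia Box s. Evaluate φ at each world:
  a (successors ∅): φ is false.
  b (successors {c, d, f}): φ is true.
  c (successors {a}): φ is true.
  d (successors {b, e}): φ is true.
  e (successors {b, c}): φ is false.
  f (successors ∅): φ is false.
For instance, at c:
  At c: Dia Box s requires Box s at some successor in {a}.
    Box s holds at a, so Dia Box s is true at c.
      At a: no accessible worlds, so Box s holds vacuously.
Satisfying worlds: {b, c, d}

b, c, d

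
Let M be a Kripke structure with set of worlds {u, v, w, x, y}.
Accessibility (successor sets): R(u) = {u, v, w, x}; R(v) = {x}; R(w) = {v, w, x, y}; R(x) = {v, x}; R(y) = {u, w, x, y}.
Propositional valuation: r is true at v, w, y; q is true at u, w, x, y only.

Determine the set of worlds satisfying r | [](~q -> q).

v, w, y

Recall that []ψ holds at a world iff ψ holds at every accessible world, and <>ψ holds iff ψ holds at some accessible world.
Let φ = r | [](~q -> q). Evaluate φ at each world:
  u (successors {u, v, w, x}): φ is false.
  v (successors {x}): φ is true.
  w (successors {v, w, x, y}): φ is true.
  x (successors {v, x}): φ is false.
  y (successors {u, w, x, y}): φ is true.
For instance, at x:
  At x: r is false, [](~q -> q) is false, so r | [](~q -> q) is false.
    At x: [](~q -> q) requires ~q -> q at every successor {v, x}.
      ~q -> q fails at v, so [](~q -> q) is false at x.
Satisfying worlds: {v, w, y}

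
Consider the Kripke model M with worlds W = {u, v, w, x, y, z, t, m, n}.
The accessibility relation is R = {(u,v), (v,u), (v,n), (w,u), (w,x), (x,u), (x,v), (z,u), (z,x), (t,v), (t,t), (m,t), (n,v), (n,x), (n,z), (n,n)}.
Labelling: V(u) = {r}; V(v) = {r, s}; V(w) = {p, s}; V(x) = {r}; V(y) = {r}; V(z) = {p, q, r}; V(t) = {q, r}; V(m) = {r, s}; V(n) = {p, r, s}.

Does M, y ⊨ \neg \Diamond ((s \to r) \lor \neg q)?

Recall that \Diamond ψ holds at a world iff ψ holds at some accessible world.
At y: \Diamond ((s \to r) \lor \neg q) is false, so \neg \Diamond ((s \to r) \lor \neg q) is true.
  At y: no accessible worlds, so \Diamond ((s \to r) \lor \neg q) is false.

Yes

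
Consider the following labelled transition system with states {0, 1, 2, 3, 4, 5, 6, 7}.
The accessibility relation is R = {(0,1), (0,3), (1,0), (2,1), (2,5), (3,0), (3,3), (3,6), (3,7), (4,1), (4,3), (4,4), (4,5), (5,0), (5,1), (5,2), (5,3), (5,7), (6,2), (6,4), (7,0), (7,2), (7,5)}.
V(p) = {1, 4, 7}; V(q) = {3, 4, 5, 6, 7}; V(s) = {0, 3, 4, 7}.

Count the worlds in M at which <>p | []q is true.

6

Let φ = <>p | []q. Evaluate φ at each world:
  0 (successors {1, 3}): φ is true.
  1 (successors {0}): φ is false.
  2 (successors {1, 5}): φ is true.
  3 (successors {0, 3, 6, 7}): φ is true.
  4 (successors {1, 3, 4, 5}): φ is true.
  5 (successors {0, 1, 2, 3, 7}): φ is true.
  6 (successors {2, 4}): φ is true.
  7 (successors {0, 2, 5}): φ is false.
For instance, at 1:
  At 1: <>p is false, []q is false, so <>p | []q is false.
    At 1: <>p requires p at some successor in {0}.
      At 0: p is false.
    So <>p is false at 1.
    At 1: []q requires q at every successor {0}.
      q fails at 0, so []q is false at 1.
Satisfying worlds: {0, 2, 3, 4, 5, 6}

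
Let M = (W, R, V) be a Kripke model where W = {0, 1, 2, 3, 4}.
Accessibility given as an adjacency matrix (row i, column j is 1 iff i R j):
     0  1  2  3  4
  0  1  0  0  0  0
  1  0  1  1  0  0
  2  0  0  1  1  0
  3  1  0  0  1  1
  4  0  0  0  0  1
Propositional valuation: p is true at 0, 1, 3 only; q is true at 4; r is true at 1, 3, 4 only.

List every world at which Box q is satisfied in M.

4

Recall that Box ψ holds at a world iff ψ holds at every accessible world, and Dia ψ holds iff ψ holds at some accessible world.
Let φ = Box q. Evaluate φ at each world:
  0 (successors {0}): φ is false.
  1 (successors {1, 2}): φ is false.
  2 (successors {2, 3}): φ is false.
  3 (successors {0, 3, 4}): φ is false.
  4 (successors {4}): φ is true.
For instance, at 3:
  At 3: Box q requires q at every successor {0, 3, 4}.
    q fails at 0, so Box q is false at 3.
Satisfying worlds: {4}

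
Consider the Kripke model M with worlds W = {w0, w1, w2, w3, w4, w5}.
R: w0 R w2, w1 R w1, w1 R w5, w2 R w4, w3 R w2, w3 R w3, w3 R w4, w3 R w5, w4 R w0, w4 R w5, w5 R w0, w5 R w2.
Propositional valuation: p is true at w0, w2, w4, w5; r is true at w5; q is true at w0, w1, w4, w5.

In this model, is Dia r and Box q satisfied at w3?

At w3: Dia r is true, Box q is false, so Dia r and Box q is false.
  At w3: Dia r requires r at some successor in {w2, w3, w4, w5}.
    r holds at w5, so Dia r is true at w3.
  At w3: Box q requires q at every successor {w2, w3, w4, w5}.
    q fails at w2, so Box q is false at w3.

No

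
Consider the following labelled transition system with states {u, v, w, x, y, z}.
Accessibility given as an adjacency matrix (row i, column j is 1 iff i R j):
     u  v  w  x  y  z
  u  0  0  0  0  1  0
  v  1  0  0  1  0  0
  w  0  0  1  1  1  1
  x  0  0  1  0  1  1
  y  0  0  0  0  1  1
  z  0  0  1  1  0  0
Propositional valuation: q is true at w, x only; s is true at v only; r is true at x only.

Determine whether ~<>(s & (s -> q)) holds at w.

At w: <>(s & (s -> q)) is false, so ~<>(s & (s -> q)) is true.
  At w: <>(s & (s -> q)) requires s & (s -> q) at some successor in {w, x, y, z}.
    At w: s & (s -> q) is false.
    At x: s & (s -> q) is false.
    At y: s & (s -> q) is false.
    At z: s & (s -> q) is false.
  So <>(s & (s -> q)) is false at w.

Yes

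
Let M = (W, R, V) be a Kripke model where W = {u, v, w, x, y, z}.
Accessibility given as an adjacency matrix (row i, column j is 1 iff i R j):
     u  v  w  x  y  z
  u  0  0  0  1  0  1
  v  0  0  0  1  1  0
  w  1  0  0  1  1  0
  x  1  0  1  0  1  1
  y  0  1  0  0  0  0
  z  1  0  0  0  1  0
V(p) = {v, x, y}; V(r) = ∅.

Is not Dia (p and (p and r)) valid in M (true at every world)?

Yes

Let φ = not Dia (p and (p and r)). Evaluate φ at each world:
  u (successors {x, z}): φ is true.
  v (successors {x, y}): φ is true.
  w (successors {u, x, y}): φ is true.
  x (successors {u, w, y, z}): φ is true.
  y (successors {v}): φ is true.
  z (successors {u, y}): φ is true.
For instance, at w:
  At w: Dia (p and (p and r)) is false, so not Dia (p and (p and r)) is true.
    At w: Dia (p and (p and r)) requires p and (p and r) at some successor in {u, x, y}.
      At u: p and (p and r) is false.
      At x: p and (p and r) is false.
      At y: p and (p and r) is false.
    So Dia (p and (p and r)) is false at w.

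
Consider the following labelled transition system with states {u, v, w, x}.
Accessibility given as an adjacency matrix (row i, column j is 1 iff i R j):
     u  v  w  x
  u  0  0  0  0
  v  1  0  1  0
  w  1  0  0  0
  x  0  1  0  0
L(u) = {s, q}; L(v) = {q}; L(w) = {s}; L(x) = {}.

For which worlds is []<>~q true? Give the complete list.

Recall that []ψ holds at a world iff ψ holds at every accessible world, and <>ψ holds iff ψ holds at some accessible world.
Let φ = []<>~q. Evaluate φ at each world:
  u (successors ∅): φ is true.
  v (successors {u, w}): φ is false.
  w (successors {u}): φ is false.
  x (successors {v}): φ is true.
For instance, at v:
  At v: []<>~q requires <>~q at every successor {u, w}.
    <>~q fails at u, so []<>~q is false at v.
      At u: no accessible worlds, so <>~q is false.
Satisfying worlds: {u, x}

u, x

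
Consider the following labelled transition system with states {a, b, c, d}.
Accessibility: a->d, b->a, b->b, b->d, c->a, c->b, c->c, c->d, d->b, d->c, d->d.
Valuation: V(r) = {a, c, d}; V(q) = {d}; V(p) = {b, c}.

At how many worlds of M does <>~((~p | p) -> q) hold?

Let φ = <>~((~p | p) -> q). Evaluate φ at each world:
  a (successors {d}): φ is false.
  b (successors {a, b, d}): φ is true.
  c (successors {a, b, c, d}): φ is true.
  d (successors {b, c, d}): φ is true.
For instance, at a:
  At a: <>~((~p | p) -> q) requires ~((~p | p) -> q) at some successor in {d}.
    At d: ~((~p | p) -> q) is false.
  So <>~((~p | p) -> q) is false at a.
Satisfying worlds: {b, c, d}

3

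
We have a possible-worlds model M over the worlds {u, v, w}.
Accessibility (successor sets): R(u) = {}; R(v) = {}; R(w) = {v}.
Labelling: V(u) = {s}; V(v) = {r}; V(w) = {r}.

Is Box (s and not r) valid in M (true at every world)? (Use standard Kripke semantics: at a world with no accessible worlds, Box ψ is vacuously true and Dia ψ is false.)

Recall that Box ψ holds at a world iff ψ holds at every accessible world, and Dia ψ holds iff ψ holds at some accessible world.
Let φ = Box (s and not r). Evaluate φ at each world:
  u (successors ∅): φ is true.
  v (successors ∅): φ is true.
  w (successors {v}): φ is false.
Detail at w (counterexample):
  At w: Box (s and not r) requires s and not r at every successor {v}.
    s and not r fails at v, so Box (s and not r) is false at w.

No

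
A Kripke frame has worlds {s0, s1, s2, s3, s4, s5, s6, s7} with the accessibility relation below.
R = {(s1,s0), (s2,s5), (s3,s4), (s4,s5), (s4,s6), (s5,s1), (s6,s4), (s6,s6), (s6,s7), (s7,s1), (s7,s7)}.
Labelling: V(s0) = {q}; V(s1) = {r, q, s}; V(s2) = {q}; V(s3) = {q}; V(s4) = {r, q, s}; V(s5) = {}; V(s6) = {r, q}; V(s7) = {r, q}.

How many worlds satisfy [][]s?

3

Recall that []ψ holds at a world iff ψ holds at every accessible world, and <>ψ holds iff ψ holds at some accessible world.
Let φ = [][]s. Evaluate φ at each world:
  s0 (successors ∅): φ is true.
  s1 (successors {s0}): φ is true.
  s2 (successors {s5}): φ is true.
  s3 (successors {s4}): φ is false.
  s4 (successors {s5, s6}): φ is false.
  s5 (successors {s1}): φ is false.
  s6 (successors {s4, s6, s7}): φ is false.
  s7 (successors {s1, s7}): φ is false.
For instance, at s6:
  At s6: [][]s requires []s at every successor {s4, s6, s7}.
    []s fails at s4, so [][]s is false at s6.
      At s4: []s requires s at every successor {s5, s6}.
        s fails at s5, so []s is false at s4.
Satisfying worlds: {s0, s1, s2}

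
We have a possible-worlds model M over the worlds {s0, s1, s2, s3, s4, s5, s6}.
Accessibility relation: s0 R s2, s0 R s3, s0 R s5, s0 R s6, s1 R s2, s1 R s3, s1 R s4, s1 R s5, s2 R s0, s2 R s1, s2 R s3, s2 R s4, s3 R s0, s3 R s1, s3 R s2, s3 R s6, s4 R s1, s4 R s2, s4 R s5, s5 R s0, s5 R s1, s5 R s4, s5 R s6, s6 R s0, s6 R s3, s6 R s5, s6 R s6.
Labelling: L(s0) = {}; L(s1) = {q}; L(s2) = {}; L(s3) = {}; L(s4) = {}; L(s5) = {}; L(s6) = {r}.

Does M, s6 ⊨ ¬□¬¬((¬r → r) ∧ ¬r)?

Recall that □ψ holds at a world iff ψ holds at every accessible world, and ◇ψ holds iff ψ holds at some accessible world.
At s6: □¬¬((¬r → r) ∧ ¬r) is false, so ¬□¬¬((¬r → r) ∧ ¬r) is true.
  At s6: □¬¬((¬r → r) ∧ ¬r) requires ¬¬((¬r → r) ∧ ¬r) at every successor {s0, s3, s5, s6}.
    ¬¬((¬r → r) ∧ ¬r) fails at s0, so □¬¬((¬r → r) ∧ ¬r) is false at s6.

Yes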